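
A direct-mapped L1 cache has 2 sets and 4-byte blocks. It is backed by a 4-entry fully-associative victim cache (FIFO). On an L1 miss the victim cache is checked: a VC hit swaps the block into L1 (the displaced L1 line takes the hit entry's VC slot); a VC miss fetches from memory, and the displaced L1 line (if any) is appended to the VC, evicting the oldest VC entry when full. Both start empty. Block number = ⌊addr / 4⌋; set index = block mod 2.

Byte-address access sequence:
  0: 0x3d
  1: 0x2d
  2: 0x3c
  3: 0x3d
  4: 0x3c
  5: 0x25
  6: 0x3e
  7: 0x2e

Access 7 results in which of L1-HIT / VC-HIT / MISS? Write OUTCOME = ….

OUTCOME = VC-HIT

  [0] addr=0x3d blk=15 s=1: MISS | VC []
  [1] addr=0x2d blk=11 s=1: MISS | VC [15]
  [2] addr=0x3c blk=15 s=1: VC-HIT | VC [11]
  [3] addr=0x3d blk=15 s=1: L1-HIT | VC [11]
  [4] addr=0x3c blk=15 s=1: L1-HIT | VC [11]
  [5] addr=0x25 blk=9 s=1: MISS | VC [11, 15]
  [6] addr=0x3e blk=15 s=1: VC-HIT | VC [11, 9]
  [7] addr=0x2e blk=11 s=1: VC-HIT | VC [15, 9]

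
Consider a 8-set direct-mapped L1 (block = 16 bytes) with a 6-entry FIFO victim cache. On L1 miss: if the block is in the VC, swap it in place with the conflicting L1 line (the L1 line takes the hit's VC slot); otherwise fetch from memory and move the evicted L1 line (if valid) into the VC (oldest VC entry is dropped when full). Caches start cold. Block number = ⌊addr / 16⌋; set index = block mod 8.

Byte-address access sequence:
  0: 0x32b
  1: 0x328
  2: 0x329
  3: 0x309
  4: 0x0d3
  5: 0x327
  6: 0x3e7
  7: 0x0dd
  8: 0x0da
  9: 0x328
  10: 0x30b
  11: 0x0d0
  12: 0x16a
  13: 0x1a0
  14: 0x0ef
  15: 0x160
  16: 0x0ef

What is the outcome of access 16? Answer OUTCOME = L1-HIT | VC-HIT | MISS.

  [0] addr=0x32b blk=50 s=2: MISS | VC []
  [1] addr=0x328 blk=50 s=2: L1-HIT | VC []
  [2] addr=0x329 blk=50 s=2: L1-HIT | VC []
  [3] addr=0x309 blk=48 s=0: MISS | VC []
  [4] addr=0xd3 blk=13 s=5: MISS | VC []
  [5] addr=0x327 blk=50 s=2: L1-HIT | VC []
  [6] addr=0x3e7 blk=62 s=6: MISS | VC []
  [7] addr=0xdd blk=13 s=5: L1-HIT | VC []
  [8] addr=0xda blk=13 s=5: L1-HIT | VC []
  [9] addr=0x328 blk=50 s=2: L1-HIT | VC []
  [10] addr=0x30b blk=48 s=0: L1-HIT | VC []
  [11] addr=0xd0 blk=13 s=5: L1-HIT | VC []
  [12] addr=0x16a blk=22 s=6: MISS | VC [62]
  [13] addr=0x1a0 blk=26 s=2: MISS | VC [62, 50]
  [14] addr=0xef blk=14 s=6: MISS | VC [62, 50, 22]
  [15] addr=0x160 blk=22 s=6: VC-HIT | VC [62, 50, 14]
  [16] addr=0xef blk=14 s=6: VC-HIT | VC [62, 50, 22]

OUTCOME = VC-HIT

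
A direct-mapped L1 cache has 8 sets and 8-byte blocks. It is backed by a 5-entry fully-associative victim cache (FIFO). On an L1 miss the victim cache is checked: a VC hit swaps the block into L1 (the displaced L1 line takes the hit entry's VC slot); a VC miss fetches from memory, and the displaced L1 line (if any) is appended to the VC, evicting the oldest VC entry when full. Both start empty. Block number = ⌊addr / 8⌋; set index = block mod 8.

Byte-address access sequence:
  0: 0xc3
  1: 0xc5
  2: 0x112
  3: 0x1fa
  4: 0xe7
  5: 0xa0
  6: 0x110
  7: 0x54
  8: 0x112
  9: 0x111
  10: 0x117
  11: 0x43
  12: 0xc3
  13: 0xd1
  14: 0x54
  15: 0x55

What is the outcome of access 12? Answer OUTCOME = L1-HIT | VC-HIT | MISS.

OUTCOME = VC-HIT

#0 0xc3→b24/s0 MISS; vc=[]
#1 0xc5→b24/s0 L1-HIT; vc=[]
#2 0x112→b34/s2 MISS; vc=[]
#3 0x1fa→b63/s7 MISS; vc=[]
#4 0xe7→b28/s4 MISS; vc=[]
#5 0xa0→b20/s4 MISS; vc=[28]
#6 0x110→b34/s2 L1-HIT; vc=[28]
#7 0x54→b10/s2 MISS; vc=[28,34]
#8 0x112→b34/s2 VC-HIT; vc=[28,10]
#9 0x111→b34/s2 L1-HIT; vc=[28,10]
#10 0x117→b34/s2 L1-HIT; vc=[28,10]
#11 0x43→b8/s0 MISS; vc=[28,10,24]
#12 0xc3→b24/s0 VC-HIT; vc=[28,10,8]
#13 0xd1→b26/s2 MISS; vc=[28,10,8,34]
#14 0x54→b10/s2 VC-HIT; vc=[28,26,8,34]
#15 0x55→b10/s2 L1-HIT; vc=[28,26,8,34]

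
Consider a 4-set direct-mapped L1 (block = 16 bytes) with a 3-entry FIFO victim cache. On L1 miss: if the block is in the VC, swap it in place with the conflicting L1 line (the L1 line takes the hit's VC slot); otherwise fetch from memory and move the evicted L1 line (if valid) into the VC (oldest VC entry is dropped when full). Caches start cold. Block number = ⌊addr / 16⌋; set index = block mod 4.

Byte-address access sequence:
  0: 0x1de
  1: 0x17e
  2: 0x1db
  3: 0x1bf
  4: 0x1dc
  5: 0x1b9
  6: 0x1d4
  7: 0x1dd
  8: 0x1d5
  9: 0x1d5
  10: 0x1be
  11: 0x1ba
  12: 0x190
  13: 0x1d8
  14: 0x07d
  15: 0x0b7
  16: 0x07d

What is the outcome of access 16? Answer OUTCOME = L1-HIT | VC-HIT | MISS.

OUTCOME = VC-HIT

0: 0x1de (blk 29, set 1) → MISS  vc=[]
1: 0x17e (blk 23, set 3) → MISS  vc=[]
2: 0x1db (blk 29, set 1) → L1-HIT  vc=[]
3: 0x1bf (blk 27, set 3) → MISS  vc=[23]
4: 0x1dc (blk 29, set 1) → L1-HIT  vc=[23]
5: 0x1b9 (blk 27, set 3) → L1-HIT  vc=[23]
6: 0x1d4 (blk 29, set 1) → L1-HIT  vc=[23]
7: 0x1dd (blk 29, set 1) → L1-HIT  vc=[23]
8: 0x1d5 (blk 29, set 1) → L1-HIT  vc=[23]
9: 0x1d5 (blk 29, set 1) → L1-HIT  vc=[23]
10: 0x1be (blk 27, set 3) → L1-HIT  vc=[23]
11: 0x1ba (blk 27, set 3) → L1-HIT  vc=[23]
12: 0x190 (blk 25, set 1) → MISS  vc=[23, 29]
13: 0x1d8 (blk 29, set 1) → VC-HIT  vc=[23, 25]
14: 0x7d (blk 7, set 3) → MISS  vc=[23, 25, 27]
15: 0xb7 (blk 11, set 3) → MISS  vc=[25, 27, 7]
16: 0x7d (blk 7, set 3) → VC-HIT  vc=[25, 27, 11]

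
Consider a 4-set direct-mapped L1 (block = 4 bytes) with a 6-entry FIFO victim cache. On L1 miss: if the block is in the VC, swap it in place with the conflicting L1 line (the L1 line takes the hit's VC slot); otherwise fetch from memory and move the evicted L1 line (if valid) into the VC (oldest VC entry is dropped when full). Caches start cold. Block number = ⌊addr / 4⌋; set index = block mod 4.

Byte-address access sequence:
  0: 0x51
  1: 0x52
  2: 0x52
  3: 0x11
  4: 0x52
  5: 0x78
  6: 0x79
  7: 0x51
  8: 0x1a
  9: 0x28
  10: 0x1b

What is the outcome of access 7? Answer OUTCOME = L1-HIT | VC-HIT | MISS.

0: 0x51 (blk 20, set 0) → MISS  vc=[]
1: 0x52 (blk 20, set 0) → L1-HIT  vc=[]
2: 0x52 (blk 20, set 0) → L1-HIT  vc=[]
3: 0x11 (blk 4, set 0) → MISS  vc=[20]
4: 0x52 (blk 20, set 0) → VC-HIT  vc=[4]
5: 0x78 (blk 30, set 2) → MISS  vc=[4]
6: 0x79 (blk 30, set 2) → L1-HIT  vc=[4]
7: 0x51 (blk 20, set 0) → L1-HIT  vc=[4]
8: 0x1a (blk 6, set 2) → MISS  vc=[4, 30]
9: 0x28 (blk 10, set 2) → MISS  vc=[4, 30, 6]
10: 0x1b (blk 6, set 2) → VC-HIT  vc=[4, 30, 10]

OUTCOME = L1-HIT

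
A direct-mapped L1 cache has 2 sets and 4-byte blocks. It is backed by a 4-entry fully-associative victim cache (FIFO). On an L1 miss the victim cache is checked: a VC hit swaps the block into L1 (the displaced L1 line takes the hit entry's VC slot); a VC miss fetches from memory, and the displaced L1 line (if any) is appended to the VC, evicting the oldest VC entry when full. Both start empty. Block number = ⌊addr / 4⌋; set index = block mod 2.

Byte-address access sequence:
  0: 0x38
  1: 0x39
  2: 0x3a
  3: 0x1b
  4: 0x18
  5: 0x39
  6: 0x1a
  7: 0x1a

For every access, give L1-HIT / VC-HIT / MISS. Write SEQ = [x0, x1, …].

SEQ = [MISS, L1-HIT, L1-HIT, MISS, L1-HIT, VC-HIT, VC-HIT, L1-HIT]

0: 0x38 (blk 14, set 0) → MISS  vc=[]
1: 0x39 (blk 14, set 0) → L1-HIT  vc=[]
2: 0x3a (blk 14, set 0) → L1-HIT  vc=[]
3: 0x1b (blk 6, set 0) → MISS  vc=[14]
4: 0x18 (blk 6, set 0) → L1-HIT  vc=[14]
5: 0x39 (blk 14, set 0) → VC-HIT  vc=[6]
6: 0x1a (blk 6, set 0) → VC-HIT  vc=[14]
7: 0x1a (blk 6, set 0) → L1-HIT  vc=[14]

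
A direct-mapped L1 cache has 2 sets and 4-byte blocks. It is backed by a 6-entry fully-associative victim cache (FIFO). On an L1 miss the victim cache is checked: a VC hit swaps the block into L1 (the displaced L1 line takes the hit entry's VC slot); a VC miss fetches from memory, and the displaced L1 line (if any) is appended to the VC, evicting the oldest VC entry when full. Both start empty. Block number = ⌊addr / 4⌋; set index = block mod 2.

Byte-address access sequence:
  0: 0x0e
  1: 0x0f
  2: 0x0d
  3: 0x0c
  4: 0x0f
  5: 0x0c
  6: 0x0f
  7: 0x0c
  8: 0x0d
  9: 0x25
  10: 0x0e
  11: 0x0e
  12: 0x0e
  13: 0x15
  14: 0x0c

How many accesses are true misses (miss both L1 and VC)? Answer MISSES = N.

MISSES = 3

0: 0xe (blk 3, set 1) → MISS  vc=[]
1: 0xf (blk 3, set 1) → L1-HIT  vc=[]
2: 0xd (blk 3, set 1) → L1-HIT  vc=[]
3: 0xc (blk 3, set 1) → L1-HIT  vc=[]
4: 0xf (blk 3, set 1) → L1-HIT  vc=[]
5: 0xc (blk 3, set 1) → L1-HIT  vc=[]
6: 0xf (blk 3, set 1) → L1-HIT  vc=[]
7: 0xc (blk 3, set 1) → L1-HIT  vc=[]
8: 0xd (blk 3, set 1) → L1-HIT  vc=[]
9: 0x25 (blk 9, set 1) → MISS  vc=[3]
10: 0xe (blk 3, set 1) → VC-HIT  vc=[9]
11: 0xe (blk 3, set 1) → L1-HIT  vc=[9]
12: 0xe (blk 3, set 1) → L1-HIT  vc=[9]
13: 0x15 (blk 5, set 1) → MISS  vc=[9, 3]
14: 0xc (blk 3, set 1) → VC-HIT  vc=[9, 5]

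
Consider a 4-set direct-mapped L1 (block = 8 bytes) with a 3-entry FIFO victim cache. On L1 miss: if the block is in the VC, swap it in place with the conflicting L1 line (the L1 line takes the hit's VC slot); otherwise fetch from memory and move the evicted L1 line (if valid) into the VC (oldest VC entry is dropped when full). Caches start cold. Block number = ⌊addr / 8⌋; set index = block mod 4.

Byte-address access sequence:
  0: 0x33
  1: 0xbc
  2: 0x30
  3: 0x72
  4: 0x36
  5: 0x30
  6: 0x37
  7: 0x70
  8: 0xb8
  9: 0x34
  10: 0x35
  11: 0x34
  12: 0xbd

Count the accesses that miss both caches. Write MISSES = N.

MISSES = 3

0: 0x33 (blk 6, set 2) → MISS  vc=[]
1: 0xbc (blk 23, set 3) → MISS  vc=[]
2: 0x30 (blk 6, set 2) → L1-HIT  vc=[]
3: 0x72 (blk 14, set 2) → MISS  vc=[6]
4: 0x36 (blk 6, set 2) → VC-HIT  vc=[14]
5: 0x30 (blk 6, set 2) → L1-HIT  vc=[14]
6: 0x37 (blk 6, set 2) → L1-HIT  vc=[14]
7: 0x70 (blk 14, set 2) → VC-HIT  vc=[6]
8: 0xb8 (blk 23, set 3) → L1-HIT  vc=[6]
9: 0x34 (blk 6, set 2) → VC-HIT  vc=[14]
10: 0x35 (blk 6, set 2) → L1-HIT  vc=[14]
11: 0x34 (blk 6, set 2) → L1-HIT  vc=[14]
12: 0xbd (blk 23, set 3) → L1-HIT  vc=[14]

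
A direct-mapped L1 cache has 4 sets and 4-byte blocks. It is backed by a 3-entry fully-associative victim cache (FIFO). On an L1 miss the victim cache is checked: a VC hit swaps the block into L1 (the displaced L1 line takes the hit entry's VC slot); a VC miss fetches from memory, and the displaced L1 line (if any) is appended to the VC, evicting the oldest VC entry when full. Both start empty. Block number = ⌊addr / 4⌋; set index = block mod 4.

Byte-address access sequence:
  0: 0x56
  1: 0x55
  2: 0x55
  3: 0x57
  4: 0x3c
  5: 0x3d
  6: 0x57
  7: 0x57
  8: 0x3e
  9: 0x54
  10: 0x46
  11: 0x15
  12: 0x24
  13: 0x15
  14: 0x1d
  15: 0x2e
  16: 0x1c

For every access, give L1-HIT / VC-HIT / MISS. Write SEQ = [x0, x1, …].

SEQ = [MISS, L1-HIT, L1-HIT, L1-HIT, MISS, L1-HIT, L1-HIT, L1-HIT, L1-HIT, L1-HIT, MISS, MISS, MISS, VC-HIT, MISS, MISS, VC-HIT]

0: 0x56 (blk 21, set 1) → MISS  vc=[]
1: 0x55 (blk 21, set 1) → L1-HIT  vc=[]
2: 0x55 (blk 21, set 1) → L1-HIT  vc=[]
3: 0x57 (blk 21, set 1) → L1-HIT  vc=[]
4: 0x3c (blk 15, set 3) → MISS  vc=[]
5: 0x3d (blk 15, set 3) → L1-HIT  vc=[]
6: 0x57 (blk 21, set 1) → L1-HIT  vc=[]
7: 0x57 (blk 21, set 1) → L1-HIT  vc=[]
8: 0x3e (blk 15, set 3) → L1-HIT  vc=[]
9: 0x54 (blk 21, set 1) → L1-HIT  vc=[]
10: 0x46 (blk 17, set 1) → MISS  vc=[21]
11: 0x15 (blk 5, set 1) → MISS  vc=[21, 17]
12: 0x24 (blk 9, set 1) → MISS  vc=[21, 17, 5]
13: 0x15 (blk 5, set 1) → VC-HIT  vc=[21, 17, 9]
14: 0x1d (blk 7, set 3) → MISS  vc=[17, 9, 15]
15: 0x2e (blk 11, set 3) → MISS  vc=[9, 15, 7]
16: 0x1c (blk 7, set 3) → VC-HIT  vc=[9, 15, 11]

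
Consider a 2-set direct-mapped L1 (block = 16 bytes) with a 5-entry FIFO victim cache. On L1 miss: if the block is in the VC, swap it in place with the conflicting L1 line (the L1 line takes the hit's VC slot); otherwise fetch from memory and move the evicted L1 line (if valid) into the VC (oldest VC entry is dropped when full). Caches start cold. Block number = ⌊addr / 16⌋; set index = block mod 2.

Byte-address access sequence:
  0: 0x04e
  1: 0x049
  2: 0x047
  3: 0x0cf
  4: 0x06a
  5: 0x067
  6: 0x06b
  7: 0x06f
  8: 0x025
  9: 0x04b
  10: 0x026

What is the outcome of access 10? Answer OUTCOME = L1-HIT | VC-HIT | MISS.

#0 0x4e→b4/s0 MISS; vc=[]
#1 0x49→b4/s0 L1-HIT; vc=[]
#2 0x47→b4/s0 L1-HIT; vc=[]
#3 0xcf→b12/s0 MISS; vc=[4]
#4 0x6a→b6/s0 MISS; vc=[4,12]
#5 0x67→b6/s0 L1-HIT; vc=[4,12]
#6 0x6b→b6/s0 L1-HIT; vc=[4,12]
#7 0x6f→b6/s0 L1-HIT; vc=[4,12]
#8 0x25→b2/s0 MISS; vc=[4,12,6]
#9 0x4b→b4/s0 VC-HIT; vc=[2,12,6]
#10 0x26→b2/s0 VC-HIT; vc=[4,12,6]

OUTCOME = VC-HIT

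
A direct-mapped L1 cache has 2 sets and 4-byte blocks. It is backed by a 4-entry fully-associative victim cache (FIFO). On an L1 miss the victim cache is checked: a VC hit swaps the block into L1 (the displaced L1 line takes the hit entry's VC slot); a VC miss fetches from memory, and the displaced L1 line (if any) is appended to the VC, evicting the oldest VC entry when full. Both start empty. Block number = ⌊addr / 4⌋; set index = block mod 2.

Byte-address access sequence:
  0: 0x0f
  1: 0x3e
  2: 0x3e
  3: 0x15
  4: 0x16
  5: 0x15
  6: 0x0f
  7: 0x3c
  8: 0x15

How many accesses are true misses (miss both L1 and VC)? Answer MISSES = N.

  [0] addr=0xf blk=3 s=1: MISS | VC []
  [1] addr=0x3e blk=15 s=1: MISS | VC [3]
  [2] addr=0x3e blk=15 s=1: L1-HIT | VC [3]
  [3] addr=0x15 blk=5 s=1: MISS | VC [3, 15]
  [4] addr=0x16 blk=5 s=1: L1-HIT | VC [3, 15]
  [5] addr=0x15 blk=5 s=1: L1-HIT | VC [3, 15]
  [6] addr=0xf blk=3 s=1: VC-HIT | VC [5, 15]
  [7] addr=0x3c blk=15 s=1: VC-HIT | VC [5, 3]
  [8] addr=0x15 blk=5 s=1: VC-HIT | VC [15, 3]

MISSES = 3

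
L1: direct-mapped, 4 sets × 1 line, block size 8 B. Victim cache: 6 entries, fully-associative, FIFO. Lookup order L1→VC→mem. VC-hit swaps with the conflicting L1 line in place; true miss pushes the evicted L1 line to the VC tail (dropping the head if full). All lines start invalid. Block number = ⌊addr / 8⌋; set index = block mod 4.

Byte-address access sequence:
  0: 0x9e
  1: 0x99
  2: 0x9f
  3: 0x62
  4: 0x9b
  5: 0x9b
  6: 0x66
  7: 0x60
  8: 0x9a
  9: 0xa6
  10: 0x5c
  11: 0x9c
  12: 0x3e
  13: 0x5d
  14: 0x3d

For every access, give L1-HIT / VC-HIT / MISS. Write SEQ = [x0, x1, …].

#0 0x9e→b19/s3 MISS; vc=[]
#1 0x99→b19/s3 L1-HIT; vc=[]
#2 0x9f→b19/s3 L1-HIT; vc=[]
#3 0x62→b12/s0 MISS; vc=[]
#4 0x9b→b19/s3 L1-HIT; vc=[]
#5 0x9b→b19/s3 L1-HIT; vc=[]
#6 0x66→b12/s0 L1-HIT; vc=[]
#7 0x60→b12/s0 L1-HIT; vc=[]
#8 0x9a→b19/s3 L1-HIT; vc=[]
#9 0xa6→b20/s0 MISS; vc=[12]
#10 0x5c→b11/s3 MISS; vc=[12,19]
#11 0x9c→b19/s3 VC-HIT; vc=[12,11]
#12 0x3e→b7/s3 MISS; vc=[12,11,19]
#13 0x5d→b11/s3 VC-HIT; vc=[12,7,19]
#14 0x3d→b7/s3 VC-HIT; vc=[12,11,19]

SEQ = [MISS, L1-HIT, L1-HIT, MISS, L1-HIT, L1-HIT, L1-HIT, L1-HIT, L1-HIT, MISS, MISS, VC-HIT, MISS, VC-HIT, VC-HIT]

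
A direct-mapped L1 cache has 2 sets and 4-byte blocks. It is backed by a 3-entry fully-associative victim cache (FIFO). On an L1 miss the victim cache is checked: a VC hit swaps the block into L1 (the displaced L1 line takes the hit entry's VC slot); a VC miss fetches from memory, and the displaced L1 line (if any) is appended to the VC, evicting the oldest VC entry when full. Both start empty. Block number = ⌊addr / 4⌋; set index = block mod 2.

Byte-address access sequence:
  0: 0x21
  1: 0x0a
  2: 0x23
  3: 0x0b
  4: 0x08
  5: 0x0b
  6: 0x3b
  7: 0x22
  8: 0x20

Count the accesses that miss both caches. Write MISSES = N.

MISSES = 3

#0 0x21→b8/s0 MISS; vc=[]
#1 0xa→b2/s0 MISS; vc=[8]
#2 0x23→b8/s0 VC-HIT; vc=[2]
#3 0xb→b2/s0 VC-HIT; vc=[8]
#4 0x8→b2/s0 L1-HIT; vc=[8]
#5 0xb→b2/s0 L1-HIT; vc=[8]
#6 0x3b→b14/s0 MISS; vc=[8,2]
#7 0x22→b8/s0 VC-HIT; vc=[14,2]
#8 0x20→b8/s0 L1-HIT; vc=[14,2]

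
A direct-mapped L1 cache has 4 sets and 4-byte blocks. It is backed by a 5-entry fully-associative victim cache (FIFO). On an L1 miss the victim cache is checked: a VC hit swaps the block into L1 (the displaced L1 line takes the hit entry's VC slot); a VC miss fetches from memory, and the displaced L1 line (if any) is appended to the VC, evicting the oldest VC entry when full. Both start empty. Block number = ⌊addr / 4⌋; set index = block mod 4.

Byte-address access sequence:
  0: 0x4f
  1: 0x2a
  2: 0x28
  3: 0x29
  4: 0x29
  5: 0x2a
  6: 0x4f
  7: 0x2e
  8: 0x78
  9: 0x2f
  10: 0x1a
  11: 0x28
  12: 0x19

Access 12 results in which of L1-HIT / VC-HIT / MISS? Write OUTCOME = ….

  [0] addr=0x4f blk=19 s=3: MISS | VC []
  [1] addr=0x2a blk=10 s=2: MISS | VC []
  [2] addr=0x28 blk=10 s=2: L1-HIT | VC []
  [3] addr=0x29 blk=10 s=2: L1-HIT | VC []
  [4] addr=0x29 blk=10 s=2: L1-HIT | VC []
  [5] addr=0x2a blk=10 s=2: L1-HIT | VC []
  [6] addr=0x4f blk=19 s=3: L1-HIT | VC []
  [7] addr=0x2e blk=11 s=3: MISS | VC [19]
  [8] addr=0x78 blk=30 s=2: MISS | VC [19, 10]
  [9] addr=0x2f blk=11 s=3: L1-HIT | VC [19, 10]
  [10] addr=0x1a blk=6 s=2: MISS | VC [19, 10, 30]
  [11] addr=0x28 blk=10 s=2: VC-HIT | VC [19, 6, 30]
  [12] addr=0x19 blk=6 s=2: VC-HIT | VC [19, 10, 30]

OUTCOME = VC-HIT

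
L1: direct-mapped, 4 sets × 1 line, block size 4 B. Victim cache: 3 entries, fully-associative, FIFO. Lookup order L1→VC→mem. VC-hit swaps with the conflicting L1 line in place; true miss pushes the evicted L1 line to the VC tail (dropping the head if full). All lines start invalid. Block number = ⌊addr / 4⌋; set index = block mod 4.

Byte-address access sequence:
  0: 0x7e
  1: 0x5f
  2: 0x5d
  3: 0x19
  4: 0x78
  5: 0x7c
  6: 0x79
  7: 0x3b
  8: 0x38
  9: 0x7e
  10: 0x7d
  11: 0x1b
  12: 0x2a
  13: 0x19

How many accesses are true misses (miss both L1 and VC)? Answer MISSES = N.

MISSES = 6

  [0] addr=0x7e blk=31 s=3: MISS | VC []
  [1] addr=0x5f blk=23 s=3: MISS | VC [31]
  [2] addr=0x5d blk=23 s=3: L1-HIT | VC [31]
  [3] addr=0x19 blk=6 s=2: MISS | VC [31]
  [4] addr=0x78 blk=30 s=2: MISS | VC [31, 6]
  [5] addr=0x7c blk=31 s=3: VC-HIT | VC [23, 6]
  [6] addr=0x79 blk=30 s=2: L1-HIT | VC [23, 6]
  [7] addr=0x3b blk=14 s=2: MISS | VC [23, 6, 30]
  [8] addr=0x38 blk=14 s=2: L1-HIT | VC [23, 6, 30]
  [9] addr=0x7e blk=31 s=3: L1-HIT | VC [23, 6, 30]
  [10] addr=0x7d blk=31 s=3: L1-HIT | VC [23, 6, 30]
  [11] addr=0x1b blk=6 s=2: VC-HIT | VC [23, 14, 30]
  [12] addr=0x2a blk=10 s=2: MISS | VC [14, 30, 6]
  [13] addr=0x19 blk=6 s=2: VC-HIT | VC [14, 30, 10]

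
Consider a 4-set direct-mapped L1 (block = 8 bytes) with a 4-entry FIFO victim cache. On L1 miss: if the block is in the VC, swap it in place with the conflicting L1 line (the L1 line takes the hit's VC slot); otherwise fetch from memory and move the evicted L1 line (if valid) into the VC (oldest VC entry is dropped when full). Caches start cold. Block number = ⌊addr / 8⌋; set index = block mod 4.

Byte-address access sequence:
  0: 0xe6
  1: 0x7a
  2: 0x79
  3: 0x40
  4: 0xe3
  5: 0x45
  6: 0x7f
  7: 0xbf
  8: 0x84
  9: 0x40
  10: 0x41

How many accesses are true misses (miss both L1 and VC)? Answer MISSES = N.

#0 0xe6→b28/s0 MISS; vc=[]
#1 0x7a→b15/s3 MISS; vc=[]
#2 0x79→b15/s3 L1-HIT; vc=[]
#3 0x40→b8/s0 MISS; vc=[28]
#4 0xe3→b28/s0 VC-HIT; vc=[8]
#5 0x45→b8/s0 VC-HIT; vc=[28]
#6 0x7f→b15/s3 L1-HIT; vc=[28]
#7 0xbf→b23/s3 MISS; vc=[28,15]
#8 0x84→b16/s0 MISS; vc=[28,15,8]
#9 0x40→b8/s0 VC-HIT; vc=[28,15,16]
#10 0x41→b8/s0 L1-HIT; vc=[28,15,16]

MISSES = 5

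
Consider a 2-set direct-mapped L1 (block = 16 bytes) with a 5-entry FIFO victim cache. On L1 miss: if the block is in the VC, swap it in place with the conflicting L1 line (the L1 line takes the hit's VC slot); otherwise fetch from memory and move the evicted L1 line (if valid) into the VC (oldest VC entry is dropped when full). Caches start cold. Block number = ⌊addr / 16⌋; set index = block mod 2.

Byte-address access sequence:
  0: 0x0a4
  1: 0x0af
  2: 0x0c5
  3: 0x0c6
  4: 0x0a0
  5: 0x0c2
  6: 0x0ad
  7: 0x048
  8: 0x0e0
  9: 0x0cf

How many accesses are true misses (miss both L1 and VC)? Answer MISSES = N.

MISSES = 4

  [0] addr=0xa4 blk=10 s=0: MISS | VC []
  [1] addr=0xaf blk=10 s=0: L1-HIT | VC []
  [2] addr=0xc5 blk=12 s=0: MISS | VC [10]
  [3] addr=0xc6 blk=12 s=0: L1-HIT | VC [10]
  [4] addr=0xa0 blk=10 s=0: VC-HIT | VC [12]
  [5] addr=0xc2 blk=12 s=0: VC-HIT | VC [10]
  [6] addr=0xad blk=10 s=0: VC-HIT | VC [12]
  [7] addr=0x48 blk=4 s=0: MISS | VC [12, 10]
  [8] addr=0xe0 blk=14 s=0: MISS | VC [12, 10, 4]
  [9] addr=0xcf blk=12 s=0: VC-HIT | VC [14, 10, 4]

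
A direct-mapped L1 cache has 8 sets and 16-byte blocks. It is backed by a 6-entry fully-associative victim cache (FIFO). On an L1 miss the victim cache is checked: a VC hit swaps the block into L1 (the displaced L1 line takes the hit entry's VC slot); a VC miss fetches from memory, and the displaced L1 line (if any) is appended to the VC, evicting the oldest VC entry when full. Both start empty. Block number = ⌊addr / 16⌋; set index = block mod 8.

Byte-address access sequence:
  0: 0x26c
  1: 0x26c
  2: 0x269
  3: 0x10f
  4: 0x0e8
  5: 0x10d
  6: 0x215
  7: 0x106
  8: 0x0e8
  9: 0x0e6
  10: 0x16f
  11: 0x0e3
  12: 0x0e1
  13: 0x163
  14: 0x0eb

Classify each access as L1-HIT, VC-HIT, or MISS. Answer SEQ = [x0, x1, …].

SEQ = [MISS, L1-HIT, L1-HIT, MISS, MISS, L1-HIT, MISS, L1-HIT, L1-HIT, L1-HIT, MISS, VC-HIT, L1-HIT, VC-HIT, VC-HIT]

0: 0x26c (blk 38, set 6) → MISS  vc=[]
1: 0x26c (blk 38, set 6) → L1-HIT  vc=[]
2: 0x269 (blk 38, set 6) → L1-HIT  vc=[]
3: 0x10f (blk 16, set 0) → MISS  vc=[]
4: 0xe8 (blk 14, set 6) → MISS  vc=[38]
5: 0x10d (blk 16, set 0) → L1-HIT  vc=[38]
6: 0x215 (blk 33, set 1) → MISS  vc=[38]
7: 0x106 (blk 16, set 0) → L1-HIT  vc=[38]
8: 0xe8 (blk 14, set 6) → L1-HIT  vc=[38]
9: 0xe6 (blk 14, set 6) → L1-HIT  vc=[38]
10: 0x16f (blk 22, set 6) → MISS  vc=[38, 14]
11: 0xe3 (blk 14, set 6) → VC-HIT  vc=[38, 22]
12: 0xe1 (blk 14, set 6) → L1-HIT  vc=[38, 22]
13: 0x163 (blk 22, set 6) → VC-HIT  vc=[38, 14]
14: 0xeb (blk 14, set 6) → VC-HIT  vc=[38, 22]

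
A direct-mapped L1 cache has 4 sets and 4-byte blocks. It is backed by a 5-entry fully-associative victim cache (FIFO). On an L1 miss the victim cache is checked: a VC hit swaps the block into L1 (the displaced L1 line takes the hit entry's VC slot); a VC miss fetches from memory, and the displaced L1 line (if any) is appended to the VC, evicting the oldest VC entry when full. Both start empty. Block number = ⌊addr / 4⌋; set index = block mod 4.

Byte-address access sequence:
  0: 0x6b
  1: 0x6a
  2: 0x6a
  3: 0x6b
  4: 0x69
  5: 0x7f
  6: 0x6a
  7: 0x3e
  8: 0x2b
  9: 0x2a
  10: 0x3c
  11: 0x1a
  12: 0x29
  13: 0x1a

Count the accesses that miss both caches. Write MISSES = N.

MISSES = 5

#0 0x6b→b26/s2 MISS; vc=[]
#1 0x6a→b26/s2 L1-HIT; vc=[]
#2 0x6a→b26/s2 L1-HIT; vc=[]
#3 0x6b→b26/s2 L1-HIT; vc=[]
#4 0x69→b26/s2 L1-HIT; vc=[]
#5 0x7f→b31/s3 MISS; vc=[]
#6 0x6a→b26/s2 L1-HIT; vc=[]
#7 0x3e→b15/s3 MISS; vc=[31]
#8 0x2b→b10/s2 MISS; vc=[31,26]
#9 0x2a→b10/s2 L1-HIT; vc=[31,26]
#10 0x3c→b15/s3 L1-HIT; vc=[31,26]
#11 0x1a→b6/s2 MISS; vc=[31,26,10]
#12 0x29→b10/s2 VC-HIT; vc=[31,26,6]
#13 0x1a→b6/s2 VC-HIT; vc=[31,26,10]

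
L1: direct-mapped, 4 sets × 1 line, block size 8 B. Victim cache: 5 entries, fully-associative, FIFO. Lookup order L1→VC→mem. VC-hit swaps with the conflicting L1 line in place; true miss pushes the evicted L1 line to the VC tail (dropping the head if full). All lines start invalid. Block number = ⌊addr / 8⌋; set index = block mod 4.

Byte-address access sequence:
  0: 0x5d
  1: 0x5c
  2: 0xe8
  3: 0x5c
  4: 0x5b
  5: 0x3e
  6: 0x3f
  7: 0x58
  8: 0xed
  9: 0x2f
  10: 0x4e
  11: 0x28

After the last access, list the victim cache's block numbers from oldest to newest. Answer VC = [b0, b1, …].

#0 0x5d→b11/s3 MISS; vc=[]
#1 0x5c→b11/s3 L1-HIT; vc=[]
#2 0xe8→b29/s1 MISS; vc=[]
#3 0x5c→b11/s3 L1-HIT; vc=[]
#4 0x5b→b11/s3 L1-HIT; vc=[]
#5 0x3e→b7/s3 MISS; vc=[11]
#6 0x3f→b7/s3 L1-HIT; vc=[11]
#7 0x58→b11/s3 VC-HIT; vc=[7]
#8 0xed→b29/s1 L1-HIT; vc=[7]
#9 0x2f→b5/s1 MISS; vc=[7,29]
#10 0x4e→b9/s1 MISS; vc=[7,29,5]
#11 0x28→b5/s1 VC-HIT; vc=[7,29,9]

VC = [7, 29, 9]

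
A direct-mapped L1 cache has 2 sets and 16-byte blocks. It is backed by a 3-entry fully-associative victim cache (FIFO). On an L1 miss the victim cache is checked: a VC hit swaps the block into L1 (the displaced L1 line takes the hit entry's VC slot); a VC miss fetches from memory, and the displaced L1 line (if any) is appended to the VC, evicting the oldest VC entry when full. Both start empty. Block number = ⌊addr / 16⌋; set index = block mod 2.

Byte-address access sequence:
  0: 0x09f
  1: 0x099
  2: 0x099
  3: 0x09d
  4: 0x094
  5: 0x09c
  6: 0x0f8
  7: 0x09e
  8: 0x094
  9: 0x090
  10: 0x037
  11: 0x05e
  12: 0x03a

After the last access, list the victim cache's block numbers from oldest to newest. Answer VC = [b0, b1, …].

#0 0x9f→b9/s1 MISS; vc=[]
#1 0x99→b9/s1 L1-HIT; vc=[]
#2 0x99→b9/s1 L1-HIT; vc=[]
#3 0x9d→b9/s1 L1-HIT; vc=[]
#4 0x94→b9/s1 L1-HIT; vc=[]
#5 0x9c→b9/s1 L1-HIT; vc=[]
#6 0xf8→b15/s1 MISS; vc=[9]
#7 0x9e→b9/s1 VC-HIT; vc=[15]
#8 0x94→b9/s1 L1-HIT; vc=[15]
#9 0x90→b9/s1 L1-HIT; vc=[15]
#10 0x37→b3/s1 MISS; vc=[15,9]
#11 0x5e→b5/s1 MISS; vc=[15,9,3]
#12 0x3a→b3/s1 VC-HIT; vc=[15,9,5]

VC = [15, 9, 5]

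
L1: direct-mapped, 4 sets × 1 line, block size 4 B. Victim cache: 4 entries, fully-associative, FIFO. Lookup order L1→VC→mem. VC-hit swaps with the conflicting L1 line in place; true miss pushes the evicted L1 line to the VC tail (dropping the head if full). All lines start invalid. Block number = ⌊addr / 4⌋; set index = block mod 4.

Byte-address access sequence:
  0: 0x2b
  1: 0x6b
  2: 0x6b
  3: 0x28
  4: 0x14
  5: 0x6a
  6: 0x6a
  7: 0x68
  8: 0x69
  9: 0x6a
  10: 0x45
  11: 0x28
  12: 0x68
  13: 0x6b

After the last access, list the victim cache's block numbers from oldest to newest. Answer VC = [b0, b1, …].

VC = [10, 5]

  [0] addr=0x2b blk=10 s=2: MISS | VC []
  [1] addr=0x6b blk=26 s=2: MISS | VC [10]
  [2] addr=0x6b blk=26 s=2: L1-HIT | VC [10]
  [3] addr=0x28 blk=10 s=2: VC-HIT | VC [26]
  [4] addr=0x14 blk=5 s=1: MISS | VC [26]
  [5] addr=0x6a blk=26 s=2: VC-HIT | VC [10]
  [6] addr=0x6a blk=26 s=2: L1-HIT | VC [10]
  [7] addr=0x68 blk=26 s=2: L1-HIT | VC [10]
  [8] addr=0x69 blk=26 s=2: L1-HIT | VC [10]
  [9] addr=0x6a blk=26 s=2: L1-HIT | VC [10]
  [10] addr=0x45 blk=17 s=1: MISS | VC [10, 5]
  [11] addr=0x28 blk=10 s=2: VC-HIT | VC [26, 5]
  [12] addr=0x68 blk=26 s=2: VC-HIT | VC [10, 5]
  [13] addr=0x6b blk=26 s=2: L1-HIT | VC [10, 5]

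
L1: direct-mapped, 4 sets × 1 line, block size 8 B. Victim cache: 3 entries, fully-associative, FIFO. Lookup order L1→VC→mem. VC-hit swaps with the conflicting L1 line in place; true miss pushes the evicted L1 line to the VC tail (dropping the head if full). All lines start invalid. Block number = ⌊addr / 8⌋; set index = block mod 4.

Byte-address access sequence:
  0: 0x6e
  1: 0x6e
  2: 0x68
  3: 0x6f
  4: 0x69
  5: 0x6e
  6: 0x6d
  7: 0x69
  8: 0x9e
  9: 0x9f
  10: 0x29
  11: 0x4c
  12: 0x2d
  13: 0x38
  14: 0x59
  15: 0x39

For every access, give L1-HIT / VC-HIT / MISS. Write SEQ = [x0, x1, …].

  [0] addr=0x6e blk=13 s=1: MISS | VC []
  [1] addr=0x6e blk=13 s=1: L1-HIT | VC []
  [2] addr=0x68 blk=13 s=1: L1-HIT | VC []
  [3] addr=0x6f blk=13 s=1: L1-HIT | VC []
  [4] addr=0x69 blk=13 s=1: L1-HIT | VC []
  [5] addr=0x6e blk=13 s=1: L1-HIT | VC []
  [6] addr=0x6d blk=13 s=1: L1-HIT | VC []
  [7] addr=0x69 blk=13 s=1: L1-HIT | VC []
  [8] addr=0x9e blk=19 s=3: MISS | VC []
  [9] addr=0x9f blk=19 s=3: L1-HIT | VC []
  [10] addr=0x29 blk=5 s=1: MISS | VC [13]
  [11] addr=0x4c blk=9 s=1: MISS | VC [13, 5]
  [12] addr=0x2d blk=5 s=1: VC-HIT | VC [13, 9]
  [13] addr=0x38 blk=7 s=3: MISS | VC [13, 9, 19]
  [14] addr=0x59 blk=11 s=3: MISS | VC [9, 19, 7]
  [15] addr=0x39 blk=7 s=3: VC-HIT | VC [9, 19, 11]

SEQ = [MISS, L1-HIT, L1-HIT, L1-HIT, L1-HIT, L1-HIT, L1-HIT, L1-HIT, MISS, L1-HIT, MISS, MISS, VC-HIT, MISS, MISS, VC-HIT]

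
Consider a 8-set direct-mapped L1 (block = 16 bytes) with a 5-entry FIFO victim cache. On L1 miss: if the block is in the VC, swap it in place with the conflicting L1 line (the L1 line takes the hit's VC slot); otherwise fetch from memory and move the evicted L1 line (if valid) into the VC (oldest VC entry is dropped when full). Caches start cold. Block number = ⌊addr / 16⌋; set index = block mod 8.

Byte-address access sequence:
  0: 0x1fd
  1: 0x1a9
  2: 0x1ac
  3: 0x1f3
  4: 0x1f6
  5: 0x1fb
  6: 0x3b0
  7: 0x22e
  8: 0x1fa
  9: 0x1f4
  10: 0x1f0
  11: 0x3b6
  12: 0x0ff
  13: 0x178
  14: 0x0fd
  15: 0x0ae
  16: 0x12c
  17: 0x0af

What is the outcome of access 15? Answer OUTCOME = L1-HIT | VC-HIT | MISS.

  [0] addr=0x1fd blk=31 s=7: MISS | VC []
  [1] addr=0x1a9 blk=26 s=2: MISS | VC []
  [2] addr=0x1ac blk=26 s=2: L1-HIT | VC []
  [3] addr=0x1f3 blk=31 s=7: L1-HIT | VC []
  [4] addr=0x1f6 blk=31 s=7: L1-HIT | VC []
  [5] addr=0x1fb blk=31 s=7: L1-HIT | VC []
  [6] addr=0x3b0 blk=59 s=3: MISS | VC []
  [7] addr=0x22e blk=34 s=2: MISS | VC [26]
  [8] addr=0x1fa blk=31 s=7: L1-HIT | VC [26]
  [9] addr=0x1f4 blk=31 s=7: L1-HIT | VC [26]
  [10] addr=0x1f0 blk=31 s=7: L1-HIT | VC [26]
  [11] addr=0x3b6 blk=59 s=3: L1-HIT | VC [26]
  [12] addr=0xff blk=15 s=7: MISS | VC [26, 31]
  [13] addr=0x178 blk=23 s=7: MISS | VC [26, 31, 15]
  [14] addr=0xfd blk=15 s=7: VC-HIT | VC [26, 31, 23]
  [15] addr=0xae blk=10 s=2: MISS | VC [26, 31, 23, 34]
  [16] addr=0x12c blk=18 s=2: MISS | VC [26, 31, 23, 34, 10]
  [17] addr=0xaf blk=10 s=2: VC-HIT | VC [26, 31, 23, 34, 18]

OUTCOME = MISS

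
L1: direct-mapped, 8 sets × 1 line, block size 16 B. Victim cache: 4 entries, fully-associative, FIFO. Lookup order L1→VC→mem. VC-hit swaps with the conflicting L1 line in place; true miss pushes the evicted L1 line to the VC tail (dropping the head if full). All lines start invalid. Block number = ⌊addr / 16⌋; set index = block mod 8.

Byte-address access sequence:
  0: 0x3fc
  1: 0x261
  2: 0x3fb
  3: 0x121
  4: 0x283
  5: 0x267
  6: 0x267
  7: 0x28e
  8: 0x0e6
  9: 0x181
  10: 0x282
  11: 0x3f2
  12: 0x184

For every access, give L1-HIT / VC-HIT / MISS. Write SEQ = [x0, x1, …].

SEQ = [MISS, MISS, L1-HIT, MISS, MISS, L1-HIT, L1-HIT, L1-HIT, MISS, MISS, VC-HIT, L1-HIT, VC-HIT]

  [0] addr=0x3fc blk=63 s=7: MISS | VC []
  [1] addr=0x261 blk=38 s=6: MISS | VC []
  [2] addr=0x3fb blk=63 s=7: L1-HIT | VC []
  [3] addr=0x121 blk=18 s=2: MISS | VC []
  [4] addr=0x283 blk=40 s=0: MISS | VC []
  [5] addr=0x267 blk=38 s=6: L1-HIT | VC []
  [6] addr=0x267 blk=38 s=6: L1-HIT | VC []
  [7] addr=0x28e blk=40 s=0: L1-HIT | VC []
  [8] addr=0xe6 blk=14 s=6: MISS | VC [38]
  [9] addr=0x181 blk=24 s=0: MISS | VC [38, 40]
  [10] addr=0x282 blk=40 s=0: VC-HIT | VC [38, 24]
  [11] addr=0x3f2 blk=63 s=7: L1-HIT | VC [38, 24]
  [12] addr=0x184 blk=24 s=0: VC-HIT | VC [38, 40]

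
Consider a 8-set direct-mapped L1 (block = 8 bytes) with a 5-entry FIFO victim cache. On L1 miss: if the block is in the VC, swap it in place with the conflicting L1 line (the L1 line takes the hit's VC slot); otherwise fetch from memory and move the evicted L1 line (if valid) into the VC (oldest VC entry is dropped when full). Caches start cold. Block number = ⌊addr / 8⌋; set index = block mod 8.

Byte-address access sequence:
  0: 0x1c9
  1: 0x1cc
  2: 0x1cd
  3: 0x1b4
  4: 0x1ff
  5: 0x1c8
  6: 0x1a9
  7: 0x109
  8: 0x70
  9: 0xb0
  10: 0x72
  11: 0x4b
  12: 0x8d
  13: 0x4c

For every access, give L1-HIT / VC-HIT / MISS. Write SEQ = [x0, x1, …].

0: 0x1c9 (blk 57, set 1) → MISS  vc=[]
1: 0x1cc (blk 57, set 1) → L1-HIT  vc=[]
2: 0x1cd (blk 57, set 1) → L1-HIT  vc=[]
3: 0x1b4 (blk 54, set 6) → MISS  vc=[]
4: 0x1ff (blk 63, set 7) → MISS  vc=[]
5: 0x1c8 (blk 57, set 1) → L1-HIT  vc=[]
6: 0x1a9 (blk 53, set 5) → MISS  vc=[]
7: 0x109 (blk 33, set 1) → MISS  vc=[57]
8: 0x70 (blk 14, set 6) → MISS  vc=[57, 54]
9: 0xb0 (blk 22, set 6) → MISS  vc=[57, 54, 14]
10: 0x72 (blk 14, set 6) → VC-HIT  vc=[57, 54, 22]
11: 0x4b (blk 9, set 1) → MISS  vc=[57, 54, 22, 33]
12: 0x8d (blk 17, set 1) → MISS  vc=[57, 54, 22, 33, 9]
13: 0x4c (blk 9, set 1) → VC-HIT  vc=[57, 54, 22, 33, 17]

SEQ = [MISS, L1-HIT, L1-HIT, MISS, MISS, L1-HIT, MISS, MISS, MISS, MISS, VC-HIT, MISS, MISS, VC-HIT]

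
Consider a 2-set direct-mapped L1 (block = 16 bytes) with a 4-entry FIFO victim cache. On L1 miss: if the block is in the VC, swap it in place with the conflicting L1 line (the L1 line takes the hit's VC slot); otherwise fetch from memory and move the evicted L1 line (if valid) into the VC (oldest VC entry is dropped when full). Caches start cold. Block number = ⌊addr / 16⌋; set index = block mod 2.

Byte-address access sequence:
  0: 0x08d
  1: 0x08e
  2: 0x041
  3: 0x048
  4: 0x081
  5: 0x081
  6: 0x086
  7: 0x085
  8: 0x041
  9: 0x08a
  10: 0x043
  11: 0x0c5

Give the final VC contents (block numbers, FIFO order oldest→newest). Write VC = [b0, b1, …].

#0 0x8d→b8/s0 MISS; vc=[]
#1 0x8e→b8/s0 L1-HIT; vc=[]
#2 0x41→b4/s0 MISS; vc=[8]
#3 0x48→b4/s0 L1-HIT; vc=[8]
#4 0x81→b8/s0 VC-HIT; vc=[4]
#5 0x81→b8/s0 L1-HIT; vc=[4]
#6 0x86→b8/s0 L1-HIT; vc=[4]
#7 0x85→b8/s0 L1-HIT; vc=[4]
#8 0x41→b4/s0 VC-HIT; vc=[8]
#9 0x8a→b8/s0 VC-HIT; vc=[4]
#10 0x43→b4/s0 VC-HIT; vc=[8]
#11 0xc5→b12/s0 MISS; vc=[8,4]

VC = [8, 4]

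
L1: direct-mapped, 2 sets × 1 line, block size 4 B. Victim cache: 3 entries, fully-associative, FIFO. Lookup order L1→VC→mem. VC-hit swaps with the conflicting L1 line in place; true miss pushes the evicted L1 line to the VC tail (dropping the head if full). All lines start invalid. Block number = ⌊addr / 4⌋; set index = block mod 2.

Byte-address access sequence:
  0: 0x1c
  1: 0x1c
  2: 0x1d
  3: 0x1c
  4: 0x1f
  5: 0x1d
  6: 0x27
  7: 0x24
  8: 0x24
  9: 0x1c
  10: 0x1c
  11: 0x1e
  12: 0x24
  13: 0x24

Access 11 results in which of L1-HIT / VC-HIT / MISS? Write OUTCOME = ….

OUTCOME = L1-HIT

#0 0x1c→b7/s1 MISS; vc=[]
#1 0x1c→b7/s1 L1-HIT; vc=[]
#2 0x1d→b7/s1 L1-HIT; vc=[]
#3 0x1c→b7/s1 L1-HIT; vc=[]
#4 0x1f→b7/s1 L1-HIT; vc=[]
#5 0x1d→b7/s1 L1-HIT; vc=[]
#6 0x27→b9/s1 MISS; vc=[7]
#7 0x24→b9/s1 L1-HIT; vc=[7]
#8 0x24→b9/s1 L1-HIT; vc=[7]
#9 0x1c→b7/s1 VC-HIT; vc=[9]
#10 0x1c→b7/s1 L1-HIT; vc=[9]
#11 0x1e→b7/s1 L1-HIT; vc=[9]
#12 0x24→b9/s1 VC-HIT; vc=[7]
#13 0x24→b9/s1 L1-HIT; vc=[7]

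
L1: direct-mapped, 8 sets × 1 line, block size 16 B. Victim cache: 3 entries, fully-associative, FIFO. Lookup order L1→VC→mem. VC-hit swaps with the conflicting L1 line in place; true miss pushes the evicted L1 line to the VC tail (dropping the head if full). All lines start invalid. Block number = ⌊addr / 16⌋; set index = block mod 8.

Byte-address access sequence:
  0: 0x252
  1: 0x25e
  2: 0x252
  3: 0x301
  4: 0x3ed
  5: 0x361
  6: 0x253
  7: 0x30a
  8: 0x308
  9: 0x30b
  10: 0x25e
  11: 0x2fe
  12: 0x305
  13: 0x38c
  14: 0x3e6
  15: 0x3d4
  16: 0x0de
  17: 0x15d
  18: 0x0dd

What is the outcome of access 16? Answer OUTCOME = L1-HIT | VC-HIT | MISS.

OUTCOME = MISS

#0 0x252→b37/s5 MISS; vc=[]
#1 0x25e→b37/s5 L1-HIT; vc=[]
#2 0x252→b37/s5 L1-HIT; vc=[]
#3 0x301→b48/s0 MISS; vc=[]
#4 0x3ed→b62/s6 MISS; vc=[]
#5 0x361→b54/s6 MISS; vc=[62]
#6 0x253→b37/s5 L1-HIT; vc=[62]
#7 0x30a→b48/s0 L1-HIT; vc=[62]
#8 0x308→b48/s0 L1-HIT; vc=[62]
#9 0x30b→b48/s0 L1-HIT; vc=[62]
#10 0x25e→b37/s5 L1-HIT; vc=[62]
#11 0x2fe→b47/s7 MISS; vc=[62]
#12 0x305→b48/s0 L1-HIT; vc=[62]
#13 0x38c→b56/s0 MISS; vc=[62,48]
#14 0x3e6→b62/s6 VC-HIT; vc=[54,48]
#15 0x3d4→b61/s5 MISS; vc=[54,48,37]
#16 0xde→b13/s5 MISS; vc=[48,37,61]
#17 0x15d→b21/s5 MISS; vc=[37,61,13]
#18 0xdd→b13/s5 VC-HIT; vc=[37,61,21]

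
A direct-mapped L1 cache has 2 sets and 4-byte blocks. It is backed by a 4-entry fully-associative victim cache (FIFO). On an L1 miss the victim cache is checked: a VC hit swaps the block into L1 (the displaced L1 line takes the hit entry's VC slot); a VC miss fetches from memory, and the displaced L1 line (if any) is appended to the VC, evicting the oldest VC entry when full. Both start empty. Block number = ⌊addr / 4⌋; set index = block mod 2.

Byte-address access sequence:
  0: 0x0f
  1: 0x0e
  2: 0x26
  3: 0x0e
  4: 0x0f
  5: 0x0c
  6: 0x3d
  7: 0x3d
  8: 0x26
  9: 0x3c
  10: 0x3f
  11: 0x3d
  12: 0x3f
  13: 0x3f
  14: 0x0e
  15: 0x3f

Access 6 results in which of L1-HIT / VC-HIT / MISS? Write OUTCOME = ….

OUTCOME = MISS

  [0] addr=0xf blk=3 s=1: MISS | VC []
  [1] addr=0xe blk=3 s=1: L1-HIT | VC []
  [2] addr=0x26 blk=9 s=1: MISS | VC [3]
  [3] addr=0xe blk=3 s=1: VC-HIT | VC [9]
  [4] addr=0xf blk=3 s=1: L1-HIT | VC [9]
  [5] addr=0xc blk=3 s=1: L1-HIT | VC [9]
  [6] addr=0x3d blk=15 s=1: MISS | VC [9, 3]
  [7] addr=0x3d blk=15 s=1: L1-HIT | VC [9, 3]
  [8] addr=0x26 blk=9 s=1: VC-HIT | VC [15, 3]
  [9] addr=0x3c blk=15 s=1: VC-HIT | VC [9, 3]
  [10] addr=0x3f blk=15 s=1: L1-HIT | VC [9, 3]
  [11] addr=0x3d blk=15 s=1: L1-HIT | VC [9, 3]
  [12] addr=0x3f blk=15 s=1: L1-HIT | VC [9, 3]
  [13] addr=0x3f blk=15 s=1: L1-HIT | VC [9, 3]
  [14] addr=0xe blk=3 s=1: VC-HIT | VC [9, 15]
  [15] addr=0x3f blk=15 s=1: VC-HIT | VC [9, 3]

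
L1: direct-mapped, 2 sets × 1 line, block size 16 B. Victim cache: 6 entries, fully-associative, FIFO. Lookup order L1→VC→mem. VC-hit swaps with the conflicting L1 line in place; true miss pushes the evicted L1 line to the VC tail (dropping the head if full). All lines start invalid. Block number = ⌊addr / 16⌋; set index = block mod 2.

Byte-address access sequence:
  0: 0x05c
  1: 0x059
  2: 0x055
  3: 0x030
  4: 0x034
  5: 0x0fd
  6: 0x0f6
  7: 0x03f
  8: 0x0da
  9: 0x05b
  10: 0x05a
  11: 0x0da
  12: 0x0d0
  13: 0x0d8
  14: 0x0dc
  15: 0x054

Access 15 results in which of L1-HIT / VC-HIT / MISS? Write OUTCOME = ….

OUTCOME = VC-HIT

0: 0x5c (blk 5, set 1) → MISS  vc=[]
1: 0x59 (blk 5, set 1) → L1-HIT  vc=[]
2: 0x55 (blk 5, set 1) → L1-HIT  vc=[]
3: 0x30 (blk 3, set 1) → MISS  vc=[5]
4: 0x34 (blk 3, set 1) → L1-HIT  vc=[5]
5: 0xfd (blk 15, set 1) → MISS  vc=[5, 3]
6: 0xf6 (blk 15, set 1) → L1-HIT  vc=[5, 3]
7: 0x3f (blk 3, set 1) → VC-HIT  vc=[5, 15]
8: 0xda (blk 13, set 1) → MISS  vc=[5, 15, 3]
9: 0x5b (blk 5, set 1) → VC-HIT  vc=[13, 15, 3]
10: 0x5a (blk 5, set 1) → L1-HIT  vc=[13, 15, 3]
11: 0xda (blk 13, set 1) → VC-HIT  vc=[5, 15, 3]
12: 0xd0 (blk 13, set 1) → L1-HIT  vc=[5, 15, 3]
13: 0xd8 (blk 13, set 1) → L1-HIT  vc=[5, 15, 3]
14: 0xdc (blk 13, set 1) → L1-HIT  vc=[5, 15, 3]
15: 0x54 (blk 5, set 1) → VC-HIT  vc=[13, 15, 3]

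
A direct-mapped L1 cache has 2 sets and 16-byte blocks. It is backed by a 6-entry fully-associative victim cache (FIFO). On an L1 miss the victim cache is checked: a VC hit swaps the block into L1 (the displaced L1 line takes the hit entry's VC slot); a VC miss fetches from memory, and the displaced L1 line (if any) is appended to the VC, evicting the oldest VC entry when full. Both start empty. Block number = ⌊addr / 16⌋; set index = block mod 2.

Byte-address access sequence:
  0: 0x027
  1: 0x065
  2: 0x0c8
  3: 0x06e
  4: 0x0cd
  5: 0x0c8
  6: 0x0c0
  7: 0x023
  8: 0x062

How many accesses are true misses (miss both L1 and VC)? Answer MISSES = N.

  [0] addr=0x27 blk=2 s=0: MISS | VC []
  [1] addr=0x65 blk=6 s=0: MISS | VC [2]
  [2] addr=0xc8 blk=12 s=0: MISS | VC [2, 6]
  [3] addr=0x6e blk=6 s=0: VC-HIT | VC [2, 12]
  [4] addr=0xcd blk=12 s=0: VC-HIT | VC [2, 6]
  [5] addr=0xc8 blk=12 s=0: L1-HIT | VC [2, 6]
  [6] addr=0xc0 blk=12 s=0: L1-HIT | VC [2, 6]
  [7] addr=0x23 blk=2 s=0: VC-HIT | VC [12, 6]
  [8] addr=0x62 blk=6 s=0: VC-HIT | VC [12, 2]

MISSES = 3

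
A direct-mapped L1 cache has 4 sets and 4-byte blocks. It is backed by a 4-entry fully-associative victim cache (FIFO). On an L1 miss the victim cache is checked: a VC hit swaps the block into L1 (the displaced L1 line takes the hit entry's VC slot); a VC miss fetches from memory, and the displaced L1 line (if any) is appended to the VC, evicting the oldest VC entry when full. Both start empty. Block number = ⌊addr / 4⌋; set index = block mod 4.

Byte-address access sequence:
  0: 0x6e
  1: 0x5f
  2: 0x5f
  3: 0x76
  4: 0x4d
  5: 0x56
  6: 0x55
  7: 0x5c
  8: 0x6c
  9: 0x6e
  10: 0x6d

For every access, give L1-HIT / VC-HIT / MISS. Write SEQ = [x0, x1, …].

SEQ = [MISS, MISS, L1-HIT, MISS, MISS, MISS, L1-HIT, VC-HIT, VC-HIT, L1-HIT, L1-HIT]

#0 0x6e→b27/s3 MISS; vc=[]
#1 0x5f→b23/s3 MISS; vc=[27]
#2 0x5f→b23/s3 L1-HIT; vc=[27]
#3 0x76→b29/s1 MISS; vc=[27]
#4 0x4d→b19/s3 MISS; vc=[27,23]
#5 0x56→b21/s1 MISS; vc=[27,23,29]
#6 0x55→b21/s1 L1-HIT; vc=[27,23,29]
#7 0x5c→b23/s3 VC-HIT; vc=[27,19,29]
#8 0x6c→b27/s3 VC-HIT; vc=[23,19,29]
#9 0x6e→b27/s3 L1-HIT; vc=[23,19,29]
#10 0x6d→b27/s3 L1-HIT; vc=[23,19,29]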